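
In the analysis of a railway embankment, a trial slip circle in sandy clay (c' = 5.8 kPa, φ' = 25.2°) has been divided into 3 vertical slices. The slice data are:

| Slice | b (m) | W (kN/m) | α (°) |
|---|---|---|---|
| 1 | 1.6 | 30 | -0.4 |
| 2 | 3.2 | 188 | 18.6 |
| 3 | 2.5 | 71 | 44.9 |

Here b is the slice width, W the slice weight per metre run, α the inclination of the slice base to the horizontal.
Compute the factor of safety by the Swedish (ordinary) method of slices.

Ordinary method of slices: FS = Σ[c'·Δl_i + (W_i cosα_i)·tanφ'] / Σ W_i sinα_i, with Δl_i = b_i / cosα_i.
Slice 1: Δl = 1.6/cos(-0.4°) = 1.600 m; N'_1 = 30·cos(-0.4°) = 30.0; c'Δl = 9.28; W sinα = -0.2
Slice 2: Δl = 3.2/cos18.6° = 3.376 m; N'_2 = 188·cos18.6° = 178.2; c'Δl = 19.58; W sinα = 60.0
Slice 3: Δl = 2.5/cos44.9° = 3.529 m; N'_3 = 71·cos44.9° = 50.3; c'Δl = 20.47; W sinα = 50.1
Σc'Δl = 49.3 kN/m; ΣN' = 258.5 kN/m; ΣW sinα = 109.9 kN/m
Resisting = 49.3 + 258.5·tan25.2° = 49.3 + 121.6 = 171.0 kN/m
FS = 171.0 / 109.9 = 1.556

FS = 1.56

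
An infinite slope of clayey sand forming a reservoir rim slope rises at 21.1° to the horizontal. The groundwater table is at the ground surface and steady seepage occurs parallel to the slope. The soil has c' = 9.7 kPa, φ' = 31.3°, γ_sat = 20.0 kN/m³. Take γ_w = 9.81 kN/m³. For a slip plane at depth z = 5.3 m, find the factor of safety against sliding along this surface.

With seepage parallel to the slope and the water table at the surface, the effective normal stress on the slip plane uses the buoyant unit weight γ' = γ_sat − γ_w while the driving shear stress uses γ_sat:
FS = [c' + γ' z cos²β tanφ'] / [γ_sat z sinβ cosβ]
γ' = 20.0 − 9.81 = 10.19 kN/m³
Numerator = 9.7 + 10.19·5.3·cos²21.1°·tan31.3° = 9.7 + 10.19·5.3·0.8704·0.6080 = 38.281 kPa
Denominator = 20.0·5.3·sin21.1°·cos21.1° = 20.0·5.3·0.3600·0.9330 = 35.601 kPa
FS = 38.281 / 35.601 = 1.075

FS = 1.08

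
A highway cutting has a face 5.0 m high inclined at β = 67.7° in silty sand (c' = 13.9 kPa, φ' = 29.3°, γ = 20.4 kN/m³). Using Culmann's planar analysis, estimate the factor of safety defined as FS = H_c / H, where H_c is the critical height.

H_c = (4c'/γ) · sinβ cosφ' / [1 − cos(β − φ')]
    = (4·13.9/20.4) · sin67.7°·cos29.3° / [1 − cos38.4°]
    = 2.725 · 0.8068 / 0.2163 = 10.17 m
FS = H_c / H = 10.17 / 5.0 = 2.033

FS = 2.03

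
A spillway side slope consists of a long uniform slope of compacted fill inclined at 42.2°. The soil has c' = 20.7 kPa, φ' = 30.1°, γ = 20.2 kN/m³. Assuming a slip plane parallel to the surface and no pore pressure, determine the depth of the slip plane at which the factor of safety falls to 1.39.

z = 2.74 m

Setting FS = 1.39 in FS = [c' + γz cos²β tanφ'] / [γz sinβ cosβ] and solving for z:
z = c' / [γ cosβ (FS·sinβ − cosβ·tanφ')]
  = 20.7 / [20.2·cos42.2°·(1.39·sin42.2° − cos42.2°·tan30.1°)]
  = 20.7 / [20.2·0.7408·(1.39·0.6717 − 0.7408·0.5797)]
  = 20.7 / 7.5459 = 2.743 m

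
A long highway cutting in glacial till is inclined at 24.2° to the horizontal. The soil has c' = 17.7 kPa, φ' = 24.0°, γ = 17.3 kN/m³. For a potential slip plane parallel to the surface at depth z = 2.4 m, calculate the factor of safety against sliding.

FS = 2.13

For an infinite slope with a slip plane parallel to the surface (no pore pressure): FS = [c' + γz cos²β tanφ'] / [γz sinβ cosβ].
γz = 17.3·2.4 = 41.52 kN/m²
Numerator = 17.7 + 41.52·cos²24.2°·tan24.0° = 17.7 + 41.52·0.8320·0.4452 = 33.080 kPa
Denominator = 41.52·sin24.2°·cos24.2° = 41.52·0.4099·0.9121 = 15.524 kPa
FS = 33.080 / 15.524 = 2.131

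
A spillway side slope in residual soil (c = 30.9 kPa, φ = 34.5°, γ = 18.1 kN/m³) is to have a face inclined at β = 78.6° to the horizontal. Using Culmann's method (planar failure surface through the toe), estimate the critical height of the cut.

H_c = 19.57 m

Culmann's analysis gives the critical failure plane at α_cr = (β + φ)/2 = (78.6 + 34.5)/2 = 56.5°, and the critical height
H_c = (4c/γ) · sinβ cosφ / [1 − cos(β − φ)]
    = (4·30.9/18.1) · sin78.6°·cos34.5° / [1 − cos(44.1°)]
    = 6.829 · 0.9803·0.8241 / [1 − 0.7181]
    = 6.829 · 0.8079 / 0.2819
    = 19.57 m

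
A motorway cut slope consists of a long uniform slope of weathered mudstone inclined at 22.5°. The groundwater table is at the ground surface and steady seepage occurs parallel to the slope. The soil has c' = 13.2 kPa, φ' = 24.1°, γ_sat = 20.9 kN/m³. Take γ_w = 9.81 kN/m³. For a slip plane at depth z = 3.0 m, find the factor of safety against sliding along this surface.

With seepage parallel to the slope and the water table at the surface, the effective normal stress on the slip plane uses the buoyant unit weight γ' = γ_sat − γ_w while the driving shear stress uses γ_sat:
FS = [c' + γ' z cos²β tanφ'] / [γ_sat z sinβ cosβ]
γ' = 20.9 − 9.81 = 11.09 kN/m³
Numerator = 13.2 + 11.09·3.0·cos²22.5°·tan24.1° = 13.2 + 11.09·3.0·0.8536·0.4473 = 25.903 kPa
Denominator = 20.9·3.0·sin22.5°·cos22.5° = 20.9·3.0·0.3827·0.9239 = 22.168 kPa
FS = 25.903 / 22.168 = 1.168

FS = 1.17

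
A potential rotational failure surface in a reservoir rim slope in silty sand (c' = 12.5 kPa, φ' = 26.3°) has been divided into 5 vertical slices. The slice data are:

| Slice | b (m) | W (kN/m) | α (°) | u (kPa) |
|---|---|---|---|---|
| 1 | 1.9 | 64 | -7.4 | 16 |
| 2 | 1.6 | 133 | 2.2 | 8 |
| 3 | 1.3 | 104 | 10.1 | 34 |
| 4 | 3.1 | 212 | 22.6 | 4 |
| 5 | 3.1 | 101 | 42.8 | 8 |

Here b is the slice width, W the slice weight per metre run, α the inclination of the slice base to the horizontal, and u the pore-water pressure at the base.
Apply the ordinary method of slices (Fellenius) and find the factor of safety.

FS = 2.24

Ordinary method of slices: FS = Σ[c'·Δl_i + (W_i cosα_i − u_i·Δl_i)·tanφ'] / Σ W_i sinα_i, with Δl_i = b_i / cosα_i.
Slice 1: Δl = 1.9/cos(-7.4°) = 1.916 m; N'_1 = 64·cos(-7.4°) − 16·1.916 = 32.8; c'Δl = 23.95; W sinα = -8.2
Slice 2: Δl = 1.6/cos2.2° = 1.601 m; N'_2 = 133·cos2.2° − 8·1.601 = 120.1; c'Δl = 20.01; W sinα = 5.1
Slice 3: Δl = 1.3/cos10.1° = 1.320 m; N'_3 = 104·cos10.1° − 34·1.320 = 57.5; c'Δl = 16.51; W sinα = 18.2
Slice 4: Δl = 3.1/cos22.6° = 3.358 m; N'_4 = 212·cos22.6° − 4·3.358 = 182.3; c'Δl = 41.97; W sinα = 81.5
Slice 5: Δl = 3.1/cos42.8° = 4.225 m; N'_5 = 101·cos42.8° − 8·4.225 = 40.3; c'Δl = 52.81; W sinα = 68.6
Σc'Δl = 155.3 kN/m; ΣN' = 433.0 kN/m; ΣW sinα = 165.2 kN/m
Resisting = 155.3 + 433.0·tan26.3° = 155.3 + 214.0 = 369.3 kN/m
FS = 369.3 / 165.2 = 2.235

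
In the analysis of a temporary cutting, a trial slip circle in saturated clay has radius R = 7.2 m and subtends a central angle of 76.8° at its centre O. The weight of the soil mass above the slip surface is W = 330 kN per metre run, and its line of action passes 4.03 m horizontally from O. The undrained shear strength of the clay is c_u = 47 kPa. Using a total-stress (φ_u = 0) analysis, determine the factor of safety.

Taking moments about the centre O, the resisting moment is provided by the undrained shear strength acting along the arc:
Arc length L_a = R·θ = 7.2·(76.8°·π/180) = 7.2·1.3404 = 9.65 m
M_R = c_u·L_a·R = 47·9.65·7.2 = 3265.9 kN·m/m
M_D = W·d = 330·4.03 = 1329.9 kN·m/m
FS = M_R / M_D = 3265.9 / 1329.9 = 2.456

FS = 2.46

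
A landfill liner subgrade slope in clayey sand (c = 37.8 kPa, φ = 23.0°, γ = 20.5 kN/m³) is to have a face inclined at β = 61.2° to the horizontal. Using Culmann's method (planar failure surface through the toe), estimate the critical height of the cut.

H_c = 27.78 m

Culmann's analysis gives the critical failure plane at α_cr = (β + φ)/2 = (61.2 + 23.0)/2 = 42.1°, and the critical height
H_c = (4c/γ) · sinβ cosφ / [1 − cos(β − φ)]
    = (4·37.8/20.5) · sin61.2°·cos23.0° / [1 − cos(38.2°)]
    = 7.376 · 0.8763·0.9205 / [1 − 0.7859]
    = 7.376 · 0.8066 / 0.2141
    = 27.78 m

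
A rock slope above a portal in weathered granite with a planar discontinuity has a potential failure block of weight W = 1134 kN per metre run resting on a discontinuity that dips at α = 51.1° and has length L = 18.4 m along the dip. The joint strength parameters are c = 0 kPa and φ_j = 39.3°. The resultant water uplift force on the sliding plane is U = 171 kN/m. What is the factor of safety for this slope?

FS = 0.50

Resolving the block weight along and normal to the plane and applying the Mohr–Coulomb strength on the joint:
N' = W cosα − U = 1134·cos51.1° − 171 = 541.1 kN/m
Driving force T = W sinα = 1134·sin51.1° = 882.5 kN/m
Resisting force R = c·L + N'·tanφ_j = 0·18.4 + 541.1·tan39.3° = 0.0 + 442.9 = 442.9 kN/m
FS = R / T = 442.9 / 882.5 = 0.502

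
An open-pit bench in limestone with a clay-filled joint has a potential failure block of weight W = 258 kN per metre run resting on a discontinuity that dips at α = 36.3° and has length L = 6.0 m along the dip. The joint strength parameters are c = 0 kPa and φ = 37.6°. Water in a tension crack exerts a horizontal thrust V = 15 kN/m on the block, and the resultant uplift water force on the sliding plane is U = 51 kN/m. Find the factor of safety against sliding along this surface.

Resolving the block weight along and normal to the plane and applying the Mohr–Coulomb strength on the joint:
N' = W cosα − U − V sinα = 258·cos36.3° − 51 − 15·sin36.3° = 148.0 kN/m
Driving force T = W sinα + V cosα = 258·sin36.3° + 15·cos36.3° = 164.8 kN/m
Resisting force R = c·L + N'·tanφ = 0·6.0 + 148.0·tan37.6° = 0.0 + 114.0 = 114.0 kN/m
FS = R / T = 114.0 / 164.8 = 0.692

FS = 0.69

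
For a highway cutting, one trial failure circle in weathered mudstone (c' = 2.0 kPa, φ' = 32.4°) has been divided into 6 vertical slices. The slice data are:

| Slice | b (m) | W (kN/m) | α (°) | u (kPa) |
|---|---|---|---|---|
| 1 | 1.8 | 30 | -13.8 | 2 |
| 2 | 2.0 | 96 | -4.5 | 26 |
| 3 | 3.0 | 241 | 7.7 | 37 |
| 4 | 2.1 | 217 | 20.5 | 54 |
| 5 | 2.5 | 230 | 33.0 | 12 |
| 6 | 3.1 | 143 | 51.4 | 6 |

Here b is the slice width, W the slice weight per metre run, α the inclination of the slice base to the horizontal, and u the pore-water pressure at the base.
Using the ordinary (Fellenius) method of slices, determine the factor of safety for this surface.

Ordinary method of slices: FS = Σ[c'·Δl_i + (W_i cosα_i − u_i·Δl_i)·tanφ'] / Σ W_i sinα_i, with Δl_i = b_i / cosα_i.
Slice 1: Δl = 1.8/cos(-13.8°) = 1.854 m; N'_1 = 30·cos(-13.8°) − 2·1.854 = 25.4; c'Δl = 3.71; W sinα = -7.2
Slice 2: Δl = 2.0/cos(-4.5°) = 2.006 m; N'_2 = 96·cos(-4.5°) − 26·2.006 = 43.5; c'Δl = 4.01; W sinα = -7.5
Slice 3: Δl = 3.0/cos7.7° = 3.027 m; N'_3 = 241·cos7.7° − 37·3.027 = 126.8; c'Δl = 6.05; W sinα = 32.3
Slice 4: Δl = 2.1/cos20.5° = 2.242 m; N'_4 = 217·cos20.5° − 54·2.242 = 82.2; c'Δl = 4.48; W sinα = 76.0
Slice 5: Δl = 2.5/cos33.0° = 2.981 m; N'_5 = 230·cos33.0° − 12·2.981 = 157.1; c'Δl = 5.96; W sinα = 125.3
Slice 6: Δl = 3.1/cos51.4° = 4.969 m; N'_6 = 143·cos51.4° − 6·4.969 = 59.4; c'Δl = 9.94; W sinα = 111.8
Σc'Δl = 34.2 kN/m; ΣN' = 494.5 kN/m; ΣW sinα = 330.6 kN/m
Resisting = 34.2 + 494.5·tan32.4° = 34.2 + 313.8 = 348.0 kN/m
FS = 348.0 / 330.6 = 1.052

FS = 1.05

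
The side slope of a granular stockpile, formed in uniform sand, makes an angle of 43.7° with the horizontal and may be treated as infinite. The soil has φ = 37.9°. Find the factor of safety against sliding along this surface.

FS = 0.81

For a dry cohesionless infinite slope the factor of safety is FS = tanφ / tanβ.
FS = tan37.9° / tan43.7° = 0.7785 / 0.9556 = 0.815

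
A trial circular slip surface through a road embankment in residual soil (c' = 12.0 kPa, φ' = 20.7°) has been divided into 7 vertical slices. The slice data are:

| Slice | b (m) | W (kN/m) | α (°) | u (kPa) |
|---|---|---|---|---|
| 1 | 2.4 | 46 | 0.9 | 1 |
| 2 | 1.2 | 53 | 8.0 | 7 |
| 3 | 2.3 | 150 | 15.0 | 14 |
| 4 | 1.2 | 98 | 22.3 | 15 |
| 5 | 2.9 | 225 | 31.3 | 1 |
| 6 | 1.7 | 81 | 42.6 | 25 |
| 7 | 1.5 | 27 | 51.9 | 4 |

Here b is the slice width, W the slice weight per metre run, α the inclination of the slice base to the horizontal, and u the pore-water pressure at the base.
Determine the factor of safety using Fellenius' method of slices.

FS = 1.31

Ordinary method of slices: FS = Σ[c'·Δl_i + (W_i cosα_i − u_i·Δl_i)·tanφ'] / Σ W_i sinα_i, with Δl_i = b_i / cosα_i.
Slice 1: Δl = 2.4/cos0.9° = 2.400 m; N'_1 = 46·cos0.9° − 1·2.400 = 43.6; c'Δl = 28.80; W sinα = 0.7
Slice 2: Δl = 1.2/cos8.0° = 1.212 m; N'_2 = 53·cos8.0° − 7·1.212 = 44.0; c'Δl = 14.54; W sinα = 7.4
Slice 3: Δl = 2.3/cos15.0° = 2.381 m; N'_3 = 150·cos15.0° − 14·2.381 = 111.6; c'Δl = 28.57; W sinα = 38.8
Slice 4: Δl = 1.2/cos22.3° = 1.297 m; N'_4 = 98·cos22.3° − 15·1.297 = 71.2; c'Δl = 15.56; W sinα = 37.2
Slice 5: Δl = 2.9/cos31.3° = 3.394 m; N'_5 = 225·cos31.3° − 1·3.394 = 188.9; c'Δl = 40.73; W sinα = 116.9
Slice 6: Δl = 1.7/cos42.6° = 2.309 m; N'_6 = 81·cos42.6° − 25·2.309 = 1.9; c'Δl = 27.71; W sinα = 54.8
Slice 7: Δl = 1.5/cos51.9° = 2.431 m; N'_7 = 27·cos51.9° − 4·2.431 = 6.9; c'Δl = 29.17; W sinα = 21.2
Σc'Δl = 185.1 kN/m; ΣN' = 468.0 kN/m; ΣW sinα = 277.1 kN/m
Resisting = 185.1 + 468.0·tan20.7° = 185.1 + 176.9 = 362.0 kN/m
FS = 362.0 / 277.1 = 1.306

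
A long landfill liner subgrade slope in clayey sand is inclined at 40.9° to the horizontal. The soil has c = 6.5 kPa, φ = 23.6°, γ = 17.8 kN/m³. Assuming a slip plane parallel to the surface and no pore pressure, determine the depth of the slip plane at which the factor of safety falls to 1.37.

z = 0.85 m

Setting FS = 1.37 in FS = [c + γz cos²β tanφ] / [γz sinβ cosβ] and solving for z:
z = c / [γ cosβ (FS·sinβ − cosβ·tanφ)]
  = 6.5 / [17.8·cos40.9°·(1.37·sin40.9° − cos40.9°·tan23.6°)]
  = 6.5 / [17.8·0.7559·(1.37·0.6547 − 0.7559·0.4369)]
  = 6.5 / 7.6254 = 0.852 m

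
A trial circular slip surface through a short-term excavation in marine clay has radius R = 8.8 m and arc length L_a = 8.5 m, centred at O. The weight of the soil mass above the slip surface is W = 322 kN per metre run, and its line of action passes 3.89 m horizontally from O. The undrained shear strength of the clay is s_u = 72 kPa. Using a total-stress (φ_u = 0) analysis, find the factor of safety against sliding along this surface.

FS = 4.30

Taking moments about the centre O, the resisting moment is provided by the undrained shear strength acting along the arc:
M_R = s_u·L_a·R = 72·8.50·8.8 = 5385.6 kN·m/m
M_D = W·d = 322·3.89 = 1252.6 kN·m/m
FS = M_R / M_D = 5385.6 / 1252.6 = 4.300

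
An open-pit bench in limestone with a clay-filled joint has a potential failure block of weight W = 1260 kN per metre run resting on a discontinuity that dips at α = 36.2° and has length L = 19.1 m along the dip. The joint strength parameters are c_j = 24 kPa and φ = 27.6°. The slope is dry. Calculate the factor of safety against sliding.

Resolving the block weight along and normal to the plane and applying the Mohr–Coulomb strength on the joint:
N' = W cosα = 1260·cos36.2° = 1016.8 kN/m
Driving force T = W sinα = 1260·sin36.2° = 744.2 kN/m
Resisting force R = c_j·L + N'·tanφ = 24·19.1 + 1016.8·tan27.6° = 458.4 + 531.6 = 990.0 kN/m
FS = R / T = 990.0 / 744.2 = 1.330

FS = 1.33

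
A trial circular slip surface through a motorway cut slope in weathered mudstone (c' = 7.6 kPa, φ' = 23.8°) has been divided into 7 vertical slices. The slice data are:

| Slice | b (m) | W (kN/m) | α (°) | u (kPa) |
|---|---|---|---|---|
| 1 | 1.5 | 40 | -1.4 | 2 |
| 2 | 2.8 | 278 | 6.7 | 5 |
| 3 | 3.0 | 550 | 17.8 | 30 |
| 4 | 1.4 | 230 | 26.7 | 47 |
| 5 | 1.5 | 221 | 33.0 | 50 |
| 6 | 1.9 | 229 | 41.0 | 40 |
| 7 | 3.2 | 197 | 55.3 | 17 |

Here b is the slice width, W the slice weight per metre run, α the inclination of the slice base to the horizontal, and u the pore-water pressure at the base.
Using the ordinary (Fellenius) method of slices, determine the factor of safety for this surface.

Ordinary method of slices: FS = Σ[c'·Δl_i + (W_i cosα_i − u_i·Δl_i)·tanφ'] / Σ W_i sinα_i, with Δl_i = b_i / cosα_i.
Slice 1: Δl = 1.5/cos(-1.4°) = 1.500 m; N'_1 = 40·cos(-1.4°) − 2·1.500 = 37.0; c'Δl = 11.40; W sinα = -1.0
Slice 2: Δl = 2.8/cos6.7° = 2.819 m; N'_2 = 278·cos6.7° − 5·2.819 = 262.0; c'Δl = 21.43; W sinα = 32.4
Slice 3: Δl = 3.0/cos17.8° = 3.151 m; N'_3 = 550·cos17.8° − 30·3.151 = 429.1; c'Δl = 23.95; W sinα = 168.1
Slice 4: Δl = 1.4/cos26.7° = 1.567 m; N'_4 = 230·cos26.7° − 47·1.567 = 131.8; c'Δl = 11.91; W sinα = 103.3
Slice 5: Δl = 1.5/cos33.0° = 1.789 m; N'_5 = 221·cos33.0° − 50·1.789 = 95.9; c'Δl = 13.59; W sinα = 120.4
Slice 6: Δl = 1.9/cos41.0° = 2.518 m; N'_6 = 229·cos41.0° − 40·2.518 = 72.1; c'Δl = 19.13; W sinα = 150.2
Slice 7: Δl = 3.2/cos55.3° = 5.621 m; N'_7 = 197·cos55.3° − 17·5.621 = 16.6; c'Δl = 42.72; W sinα = 162.0
Σc'Δl = 144.1 kN/m; ΣN' = 1044.6 kN/m; ΣW sinα = 735.5 kN/m
Resisting = 144.1 + 1044.6·tan23.8° = 144.1 + 460.7 = 604.9 kN/m
FS = 604.9 / 735.5 = 0.822

FS = 0.82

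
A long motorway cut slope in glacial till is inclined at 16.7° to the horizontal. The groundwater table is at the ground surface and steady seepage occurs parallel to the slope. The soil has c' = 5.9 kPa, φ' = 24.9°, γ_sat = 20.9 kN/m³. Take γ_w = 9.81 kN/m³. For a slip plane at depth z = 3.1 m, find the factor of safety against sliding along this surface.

FS = 1.15

With seepage parallel to the slope and the water table at the surface, the effective normal stress on the slip plane uses the buoyant unit weight γ' = γ_sat − γ_w while the driving shear stress uses γ_sat:
FS = [c' + γ' z cos²β tanφ'] / [γ_sat z sinβ cosβ]
γ' = 20.9 − 9.81 = 11.09 kN/m³
Numerator = 5.9 + 11.09·3.1·cos²16.7°·tan24.9° = 5.9 + 11.09·3.1·0.9174·0.4642 = 20.540 kPa
Denominator = 20.9·3.1·sin16.7°·cos16.7° = 20.9·3.1·0.2874·0.9578 = 17.833 kPa
FS = 20.540 / 17.833 = 1.152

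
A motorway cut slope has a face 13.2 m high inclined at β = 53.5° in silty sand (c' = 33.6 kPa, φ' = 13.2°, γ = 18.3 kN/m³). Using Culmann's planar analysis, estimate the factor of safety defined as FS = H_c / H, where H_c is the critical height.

H_c = (4c'/γ) · sinβ cosφ' / [1 − cos(β − φ')]
    = (4·33.6/18.3) · sin53.5°·cos13.2° / [1 − cos40.3°]
    = 7.344 · 0.7826 / 0.2373 = 24.22 m
FS = H_c / H = 24.22 / 13.2 = 1.835

FS = 1.83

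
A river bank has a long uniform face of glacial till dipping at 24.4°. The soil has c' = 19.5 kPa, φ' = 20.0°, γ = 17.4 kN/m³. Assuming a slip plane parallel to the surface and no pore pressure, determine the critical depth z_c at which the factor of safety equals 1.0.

z_c = 15.07 m

Setting FS = 1.00 in FS = [c' + γz cos²β tanφ'] / [γz sinβ cosβ] and solving for z:
z = c' / [γ cosβ (FS·sinβ − cosβ·tanφ')]
  = 19.5 / [17.4·cos24.4°·(1.00·sin24.4° − cos24.4°·tan20.0°)]
  = 19.5 / [17.4·0.9107·(1.00·0.4131 − 0.9107·0.3640)]
  = 19.5 / 1.2937 = 15.073 m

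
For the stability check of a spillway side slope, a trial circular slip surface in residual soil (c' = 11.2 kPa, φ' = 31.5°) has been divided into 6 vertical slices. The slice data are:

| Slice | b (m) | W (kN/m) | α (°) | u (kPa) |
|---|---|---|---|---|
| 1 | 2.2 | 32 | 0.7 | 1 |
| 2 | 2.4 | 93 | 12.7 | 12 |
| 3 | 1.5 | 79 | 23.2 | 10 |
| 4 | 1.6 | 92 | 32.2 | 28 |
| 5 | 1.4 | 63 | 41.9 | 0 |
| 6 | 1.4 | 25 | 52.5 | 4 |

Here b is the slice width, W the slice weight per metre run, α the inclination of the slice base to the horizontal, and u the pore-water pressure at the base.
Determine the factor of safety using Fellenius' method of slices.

FS = 1.70

Ordinary method of slices: FS = Σ[c'·Δl_i + (W_i cosα_i − u_i·Δl_i)·tanφ'] / Σ W_i sinα_i, with Δl_i = b_i / cosα_i.
Slice 1: Δl = 2.2/cos0.7° = 2.200 m; N'_1 = 32·cos0.7° − 1·2.200 = 29.8; c'Δl = 24.64; W sinα = 0.4
Slice 2: Δl = 2.4/cos12.7° = 2.460 m; N'_2 = 93·cos12.7° − 12·2.460 = 61.2; c'Δl = 27.55; W sinα = 20.4
Slice 3: Δl = 1.5/cos23.2° = 1.632 m; N'_3 = 79·cos23.2° − 10·1.632 = 56.3; c'Δl = 18.28; W sinα = 31.1
Slice 4: Δl = 1.6/cos32.2° = 1.891 m; N'_4 = 92·cos32.2° − 28·1.891 = 24.9; c'Δl = 21.18; W sinα = 49.0
Slice 5: Δl = 1.4/cos41.9° = 1.881 m; N'_5 = 63·cos41.9° − 0·1.881 = 46.9; c'Δl = 21.07; W sinα = 42.1
Slice 6: Δl = 1.4/cos52.5° = 2.300 m; N'_6 = 25·cos52.5° − 4·2.300 = 6.0; c'Δl = 25.76; W sinα = 19.8
Σc'Δl = 138.5 kN/m; ΣN' = 225.1 kN/m; ΣW sinα = 162.9 kN/m
Resisting = 138.5 + 225.1·tan31.5° = 138.5 + 137.9 = 276.4 kN/m
FS = 276.4 / 162.9 = 1.697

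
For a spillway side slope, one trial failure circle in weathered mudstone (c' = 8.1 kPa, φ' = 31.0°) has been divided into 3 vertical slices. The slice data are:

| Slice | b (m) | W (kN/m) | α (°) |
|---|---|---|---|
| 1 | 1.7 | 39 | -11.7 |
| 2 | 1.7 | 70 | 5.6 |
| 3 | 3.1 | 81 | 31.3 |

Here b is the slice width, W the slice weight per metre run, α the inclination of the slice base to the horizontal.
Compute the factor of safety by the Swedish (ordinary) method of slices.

FS = 3.99

Ordinary method of slices: FS = Σ[c'·Δl_i + (W_i cosα_i)·tanφ'] / Σ W_i sinα_i, with Δl_i = b_i / cosα_i.
Slice 1: Δl = 1.7/cos(-11.7°) = 1.736 m; N'_1 = 39·cos(-11.7°) = 38.2; c'Δl = 14.06; W sinα = -7.9
Slice 2: Δl = 1.7/cos5.6° = 1.708 m; N'_2 = 70·cos5.6° = 69.7; c'Δl = 13.84; W sinα = 6.8
Slice 3: Δl = 3.1/cos31.3° = 3.628 m; N'_3 = 81·cos31.3° = 69.2; c'Δl = 29.39; W sinα = 42.1
Σc'Δl = 57.3 kN/m; ΣN' = 177.1 kN/m; ΣW sinα = 41.0 kN/m
Resisting = 57.3 + 177.1·tan31.0° = 57.3 + 106.4 = 163.7 kN/m
FS = 163.7 / 41.0 = 3.992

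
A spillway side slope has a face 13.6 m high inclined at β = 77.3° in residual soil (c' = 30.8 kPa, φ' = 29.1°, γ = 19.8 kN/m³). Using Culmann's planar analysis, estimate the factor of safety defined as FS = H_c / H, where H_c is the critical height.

H_c = (4c'/γ) · sinβ cosφ' / [1 − cos(β − φ')]
    = (4·30.8/19.8) · sin77.3°·cos29.1° / [1 − cos48.2°]
    = 6.222 · 0.8524 / 0.3335 = 15.90 m
FS = H_c / H = 15.90 / 13.6 = 1.169

FS = 1.17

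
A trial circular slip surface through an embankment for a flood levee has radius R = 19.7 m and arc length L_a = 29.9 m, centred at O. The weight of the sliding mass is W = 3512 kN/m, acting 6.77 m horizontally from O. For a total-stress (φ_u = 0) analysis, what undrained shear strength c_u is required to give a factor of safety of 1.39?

FS = c_u·L_a·R / (W·d), so c_u = FS·W·d / (L_a·R).
c_u = 1.39·3512·6.77 / (29.90·19.7) = 33049.0 / 589.03 = 56.11 kPa

c_u = 56.1 kPa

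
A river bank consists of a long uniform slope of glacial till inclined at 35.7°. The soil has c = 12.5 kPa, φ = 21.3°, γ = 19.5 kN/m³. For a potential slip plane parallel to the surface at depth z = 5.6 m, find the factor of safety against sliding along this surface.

FS = 0.78

For an infinite slope with a slip plane parallel to the surface (no pore pressure): FS = [c + γz cos²β tanφ] / [γz sinβ cosβ].
γz = 19.5·5.6 = 109.20 kN/m²
Numerator = 12.5 + 109.20·cos²35.7°·tan21.3° = 12.5 + 109.20·0.6595·0.3899 = 40.578 kPa
Denominator = 109.20·sin35.7°·cos35.7° = 109.20·0.5835·0.8121 = 51.748 kPa
FS = 40.578 / 51.748 = 0.784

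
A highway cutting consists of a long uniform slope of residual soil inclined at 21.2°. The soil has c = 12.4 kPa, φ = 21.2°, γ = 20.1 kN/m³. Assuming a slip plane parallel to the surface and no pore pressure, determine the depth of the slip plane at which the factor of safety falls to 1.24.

z = 7.62 m

Setting FS = 1.24 in FS = [c + γz cos²β tanφ] / [γz sinβ cosβ] and solving for z:
z = c / [γ cosβ (FS·sinβ − cosβ·tanφ)]
  = 12.4 / [20.1·cos21.2°·(1.24·sin21.2° − cos21.2°·tan21.2°)]
  = 12.4 / [20.1·0.9323·(1.24·0.3616 − 0.9323·0.3879)]
  = 12.4 / 1.6264 = 7.624 m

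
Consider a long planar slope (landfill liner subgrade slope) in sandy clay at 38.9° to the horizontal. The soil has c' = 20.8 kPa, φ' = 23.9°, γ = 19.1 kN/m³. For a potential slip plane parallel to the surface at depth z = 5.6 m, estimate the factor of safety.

FS = 0.95

For an infinite slope with a slip plane parallel to the surface (no pore pressure): FS = [c' + γz cos²β tanφ'] / [γz sinβ cosβ].
γz = 19.1·5.6 = 106.96 kN/m²
Numerator = 20.8 + 106.96·cos²38.9°·tan23.9° = 20.8 + 106.96·0.6057·0.4431 = 49.507 kPa
Denominator = 106.96·sin38.9°·cos38.9° = 106.96·0.6280·0.7782 = 52.272 kPa
FS = 49.507 / 52.272 = 0.947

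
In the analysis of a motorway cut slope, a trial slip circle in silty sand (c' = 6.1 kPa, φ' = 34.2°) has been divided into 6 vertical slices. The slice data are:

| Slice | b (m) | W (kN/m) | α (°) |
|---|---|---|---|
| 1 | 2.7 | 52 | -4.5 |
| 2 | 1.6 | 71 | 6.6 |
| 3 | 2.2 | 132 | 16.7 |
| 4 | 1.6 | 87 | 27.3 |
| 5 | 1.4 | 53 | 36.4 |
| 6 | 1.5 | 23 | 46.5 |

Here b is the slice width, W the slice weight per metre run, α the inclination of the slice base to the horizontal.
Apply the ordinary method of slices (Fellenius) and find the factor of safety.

Ordinary method of slices: FS = Σ[c'·Δl_i + (W_i cosα_i)·tanφ'] / Σ W_i sinα_i, with Δl_i = b_i / cosα_i.
Slice 1: Δl = 2.7/cos(-4.5°) = 2.708 m; N'_1 = 52·cos(-4.5°) = 51.8; c'Δl = 16.52; W sinα = -4.1
Slice 2: Δl = 1.6/cos6.6° = 1.611 m; N'_2 = 71·cos6.6° = 70.5; c'Δl = 9.83; W sinα = 8.2
Slice 3: Δl = 2.2/cos16.7° = 2.297 m; N'_3 = 132·cos16.7° = 126.4; c'Δl = 14.01; W sinα = 37.9
Slice 4: Δl = 1.6/cos27.3° = 1.801 m; N'_4 = 87·cos27.3° = 77.3; c'Δl = 10.98; W sinα = 39.9
Slice 5: Δl = 1.4/cos36.4° = 1.739 m; N'_5 = 53·cos36.4° = 42.7; c'Δl = 10.61; W sinα = 31.5
Slice 6: Δl = 1.5/cos46.5° = 2.179 m; N'_6 = 23·cos46.5° = 15.8; c'Δl = 13.29; W sinα = 16.7
Σc'Δl = 75.2 kN/m; ΣN' = 384.6 kN/m; ΣW sinα = 130.0 kN/m
Resisting = 75.2 + 384.6·tan34.2° = 75.2 + 261.4 = 336.6 kN/m
FS = 336.6 / 130.0 = 2.588

FS = 2.59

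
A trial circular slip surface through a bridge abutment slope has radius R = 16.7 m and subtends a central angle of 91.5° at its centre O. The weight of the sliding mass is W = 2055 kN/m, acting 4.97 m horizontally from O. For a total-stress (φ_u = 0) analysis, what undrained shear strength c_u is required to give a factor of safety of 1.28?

c_u = 29.4 kPa

FS = c_u·L_a·R / (W·d), so c_u = FS·W·d / (L_a·R).
Arc length L_a = R·θ = 16.7·(91.5°·π/180) = 16.7·1.5970 = 26.67 m
c_u = 1.28·2055·4.97 / (26.67·16.7) = 13073.1 / 445.38 = 29.35 kPa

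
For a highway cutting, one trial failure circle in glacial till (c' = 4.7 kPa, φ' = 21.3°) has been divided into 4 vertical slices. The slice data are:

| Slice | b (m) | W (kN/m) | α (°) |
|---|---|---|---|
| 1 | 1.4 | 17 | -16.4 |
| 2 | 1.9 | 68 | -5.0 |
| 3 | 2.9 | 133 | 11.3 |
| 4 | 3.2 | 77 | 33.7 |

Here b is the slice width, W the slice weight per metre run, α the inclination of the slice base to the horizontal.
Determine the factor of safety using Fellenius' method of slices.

Ordinary method of slices: FS = Σ[c'·Δl_i + (W_i cosα_i)·tanφ'] / Σ W_i sinα_i, with Δl_i = b_i / cosα_i.
Slice 1: Δl = 1.4/cos(-16.4°) = 1.459 m; N'_1 = 17·cos(-16.4°) = 16.3; c'Δl = 6.86; W sinα = -4.8
Slice 2: Δl = 1.9/cos(-5.0°) = 1.907 m; N'_2 = 68·cos(-5.0°) = 67.7; c'Δl = 8.96; W sinα = -5.9
Slice 3: Δl = 2.9/cos11.3° = 2.957 m; N'_3 = 133·cos11.3° = 130.4; c'Δl = 13.90; W sinα = 26.1
Slice 4: Δl = 3.2/cos33.7° = 3.846 m; N'_4 = 77·cos33.7° = 64.1; c'Δl = 18.08; W sinα = 42.7
Σc'Δl = 47.8 kN/m; ΣN' = 278.5 kN/m; ΣW sinα = 58.1 kN/m
Resisting = 47.8 + 278.5·tan21.3° = 47.8 + 108.6 = 156.4 kN/m
FS = 156.4 / 58.1 = 2.694

FS = 2.69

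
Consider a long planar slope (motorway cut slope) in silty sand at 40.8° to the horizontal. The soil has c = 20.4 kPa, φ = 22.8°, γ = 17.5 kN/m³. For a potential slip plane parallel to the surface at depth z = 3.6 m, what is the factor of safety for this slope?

For an infinite slope with a slip plane parallel to the surface (no pore pressure): FS = [c + γz cos²β tanφ] / [γz sinβ cosβ].
γz = 17.5·3.6 = 63.00 kN/m²
Numerator = 20.4 + 63.00·cos²40.8°·tan22.8° = 20.4 + 63.00·0.5730·0.4204 = 35.576 kPa
Denominator = 63.00·sin40.8°·cos40.8° = 63.00·0.6534·0.7570 = 31.162 kPa
FS = 35.576 / 31.162 = 1.142

FS = 1.14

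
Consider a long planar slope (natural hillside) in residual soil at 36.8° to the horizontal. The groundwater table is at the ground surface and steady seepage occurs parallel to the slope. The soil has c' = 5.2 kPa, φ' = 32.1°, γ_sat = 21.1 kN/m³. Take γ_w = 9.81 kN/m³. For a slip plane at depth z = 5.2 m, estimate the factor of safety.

With seepage parallel to the slope and the water table at the surface, the effective normal stress on the slip plane uses the buoyant unit weight γ' = γ_sat − γ_w while the driving shear stress uses γ_sat:
FS = [c' + γ' z cos²β tanφ'] / [γ_sat z sinβ cosβ]
γ' = 21.1 − 9.81 = 11.29 kN/m³
Numerator = 5.2 + 11.29·5.2·cos²36.8°·tan32.1° = 5.2 + 11.29·5.2·0.6412·0.6273 = 28.813 kPa
Denominator = 21.1·5.2·sin36.8°·cos36.8° = 21.1·5.2·0.5990·0.8007 = 52.628 kPa
FS = 28.813 / 52.628 = 0.547

FS = 0.55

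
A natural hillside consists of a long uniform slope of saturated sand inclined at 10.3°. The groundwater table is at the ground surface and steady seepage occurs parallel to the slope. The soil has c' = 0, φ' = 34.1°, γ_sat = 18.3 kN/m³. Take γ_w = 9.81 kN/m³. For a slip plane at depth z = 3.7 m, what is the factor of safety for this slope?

With seepage parallel to the slope and the water table at the surface, the effective normal stress on the slip plane uses the buoyant unit weight γ' = γ_sat − γ_w while the driving shear stress uses γ_sat:
FS = [c' + γ' z cos²β tanφ'] / [γ_sat z sinβ cosβ]
(For c' = 0 this reduces to FS = (γ'/γ_sat)·tanφ'/tanβ.)
γ' = 18.3 − 9.81 = 8.49 kN/m³
Numerator = 0.0 + 8.49·3.7·cos²10.3°·tan34.1° = 0.0 + 8.49·3.7·0.9680·0.6771 = 20.588 kPa
Denominator = 18.3·3.7·sin10.3°·cos10.3° = 18.3·3.7·0.1788·0.9839 = 11.912 kPa
FS = 20.588 / 11.912 = 1.728

FS = 1.73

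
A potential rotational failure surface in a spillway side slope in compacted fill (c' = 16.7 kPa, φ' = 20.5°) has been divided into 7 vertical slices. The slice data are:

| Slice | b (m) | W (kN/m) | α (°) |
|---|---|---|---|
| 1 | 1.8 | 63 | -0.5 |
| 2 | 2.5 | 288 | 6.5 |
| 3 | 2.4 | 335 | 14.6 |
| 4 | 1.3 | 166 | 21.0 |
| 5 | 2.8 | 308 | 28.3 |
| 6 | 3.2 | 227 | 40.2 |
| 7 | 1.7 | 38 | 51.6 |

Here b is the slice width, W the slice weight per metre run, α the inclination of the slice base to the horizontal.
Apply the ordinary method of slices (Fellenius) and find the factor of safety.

FS = 1.59

Ordinary method of slices: FS = Σ[c'·Δl_i + (W_i cosα_i)·tanφ'] / Σ W_i sinα_i, with Δl_i = b_i / cosα_i.
Slice 1: Δl = 1.8/cos(-0.5°) = 1.800 m; N'_1 = 63·cos(-0.5°) = 63.0; c'Δl = 30.06; W sinα = -0.5
Slice 2: Δl = 2.5/cos6.5° = 2.516 m; N'_2 = 288·cos6.5° = 286.1; c'Δl = 42.02; W sinα = 32.6
Slice 3: Δl = 2.4/cos14.6° = 2.480 m; N'_3 = 335·cos14.6° = 324.2; c'Δl = 41.42; W sinα = 84.4
Slice 4: Δl = 1.3/cos21.0° = 1.392 m; N'_4 = 166·cos21.0° = 155.0; c'Δl = 23.25; W sinα = 59.5
Slice 5: Δl = 2.8/cos28.3° = 3.180 m; N'_5 = 308·cos28.3° = 271.2; c'Δl = 53.11; W sinα = 146.0
Slice 6: Δl = 3.2/cos40.2° = 4.190 m; N'_6 = 227·cos40.2° = 173.4; c'Δl = 69.97; W sinα = 146.5
Slice 7: Δl = 1.7/cos51.6° = 2.737 m; N'_7 = 38·cos51.6° = 23.6; c'Δl = 45.71; W sinα = 29.8
Σc'Δl = 305.5 kN/m; ΣN' = 1296.5 kN/m; ΣW sinα = 498.3 kN/m
Resisting = 305.5 + 1296.5·tan20.5° = 305.5 + 484.7 = 790.3 kN/m
FS = 790.3 / 498.3 = 1.586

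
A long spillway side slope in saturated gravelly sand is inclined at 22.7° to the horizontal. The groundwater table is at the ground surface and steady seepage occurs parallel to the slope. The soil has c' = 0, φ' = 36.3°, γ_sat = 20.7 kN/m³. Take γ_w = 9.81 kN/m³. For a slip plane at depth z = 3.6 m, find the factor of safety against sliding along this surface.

FS = 0.92

With seepage parallel to the slope and the water table at the surface, the effective normal stress on the slip plane uses the buoyant unit weight γ' = γ_sat − γ_w while the driving shear stress uses γ_sat:
FS = [c' + γ' z cos²β tanφ'] / [γ_sat z sinβ cosβ]
(For c' = 0 this reduces to FS = (γ'/γ_sat)·tanφ'/tanβ.)
γ' = 20.7 − 9.81 = 10.89 kN/m³
Numerator = 0.0 + 10.89·3.6·cos²22.7°·tan36.3° = 0.0 + 10.89·3.6·0.8511·0.7346 = 24.509 kPa
Denominator = 20.7·3.6·sin22.7°·cos22.7° = 20.7·3.6·0.3859·0.9225 = 26.530 kPa
FS = 24.509 / 26.530 = 0.924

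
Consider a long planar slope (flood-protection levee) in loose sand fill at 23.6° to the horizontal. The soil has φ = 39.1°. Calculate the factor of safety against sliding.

FS = 1.86

For a dry cohesionless infinite slope the factor of safety is FS = tanφ / tanβ.
FS = tan39.1° / tan23.6° = 0.8127 / 0.4369 = 1.860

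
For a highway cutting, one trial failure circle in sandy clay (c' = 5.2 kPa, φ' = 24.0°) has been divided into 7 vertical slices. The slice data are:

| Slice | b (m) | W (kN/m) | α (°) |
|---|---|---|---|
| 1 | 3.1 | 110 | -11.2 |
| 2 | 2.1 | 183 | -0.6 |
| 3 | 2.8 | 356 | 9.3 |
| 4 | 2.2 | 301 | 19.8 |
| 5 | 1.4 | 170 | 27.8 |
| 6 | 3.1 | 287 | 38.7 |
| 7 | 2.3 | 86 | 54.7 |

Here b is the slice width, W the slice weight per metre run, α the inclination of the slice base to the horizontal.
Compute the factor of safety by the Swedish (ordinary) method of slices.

Ordinary method of slices: FS = Σ[c'·Δl_i + (W_i cosα_i)·tanφ'] / Σ W_i sinα_i, with Δl_i = b_i / cosα_i.
Slice 1: Δl = 3.1/cos(-11.2°) = 3.160 m; N'_1 = 110·cos(-11.2°) = 107.9; c'Δl = 16.43; W sinα = -21.4
Slice 2: Δl = 2.1/cos(-0.6°) = 2.100 m; N'_2 = 183·cos(-0.6°) = 183.0; c'Δl = 10.92; W sinα = -1.9
Slice 3: Δl = 2.8/cos9.3° = 2.837 m; N'_3 = 356·cos9.3° = 351.3; c'Δl = 14.75; W sinα = 57.5
Slice 4: Δl = 2.2/cos19.8° = 2.338 m; N'_4 = 301·cos19.8° = 283.2; c'Δl = 12.16; W sinα = 102.0
Slice 5: Δl = 1.4/cos27.8° = 1.583 m; N'_5 = 170·cos27.8° = 150.4; c'Δl = 8.23; W sinα = 79.3
Slice 6: Δl = 3.1/cos38.7° = 3.972 m; N'_6 = 287·cos38.7° = 224.0; c'Δl = 20.66; W sinα = 179.4
Slice 7: Δl = 2.3/cos54.7° = 3.980 m; N'_7 = 86·cos54.7° = 49.7; c'Δl = 20.70; W sinα = 70.2
Σc'Δl = 103.8 kN/m; ΣN' = 1349.5 kN/m; ΣW sinα = 465.1 kN/m
Resisting = 103.8 + 1349.5·tan24.0° = 103.8 + 600.8 = 704.7 kN/m
FS = 704.7 / 465.1 = 1.515

FS = 1.52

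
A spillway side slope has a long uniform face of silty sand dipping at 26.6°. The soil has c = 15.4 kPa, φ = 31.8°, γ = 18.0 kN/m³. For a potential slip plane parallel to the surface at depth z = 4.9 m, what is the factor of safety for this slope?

FS = 1.67

For an infinite slope with a slip plane parallel to the surface (no pore pressure): FS = [c + γz cos²β tanφ] / [γz sinβ cosβ].
γz = 18.0·4.9 = 88.20 kN/m²
Numerator = 15.4 + 88.20·cos²26.6°·tan31.8° = 15.4 + 88.20·0.7995·0.6200 = 59.122 kPa
Denominator = 88.20·sin26.6°·cos26.6° = 88.20·0.4478·0.8942 = 35.312 kPa
FS = 59.122 / 35.312 = 1.674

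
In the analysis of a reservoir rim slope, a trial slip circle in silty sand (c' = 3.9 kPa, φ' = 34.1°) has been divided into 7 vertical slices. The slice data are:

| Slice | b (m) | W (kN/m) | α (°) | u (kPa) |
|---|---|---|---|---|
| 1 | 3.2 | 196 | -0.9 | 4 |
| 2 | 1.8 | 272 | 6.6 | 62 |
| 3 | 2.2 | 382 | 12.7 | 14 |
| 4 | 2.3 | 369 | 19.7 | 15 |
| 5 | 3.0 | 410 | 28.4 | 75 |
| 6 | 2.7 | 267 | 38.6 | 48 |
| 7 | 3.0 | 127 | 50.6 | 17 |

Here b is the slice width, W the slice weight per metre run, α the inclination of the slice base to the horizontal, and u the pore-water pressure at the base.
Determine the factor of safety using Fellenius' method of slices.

Ordinary method of slices: FS = Σ[c'·Δl_i + (W_i cosα_i − u_i·Δl_i)·tanφ'] / Σ W_i sinα_i, with Δl_i = b_i / cosα_i.
Slice 1: Δl = 3.2/cos(-0.9°) = 3.200 m; N'_1 = 196·cos(-0.9°) − 4·3.200 = 183.2; c'Δl = 12.48; W sinα = -3.1
Slice 2: Δl = 1.8/cos6.6° = 1.812 m; N'_2 = 272·cos6.6° − 62·1.812 = 157.9; c'Δl = 7.07; W sinα = 31.3
Slice 3: Δl = 2.2/cos12.7° = 2.255 m; N'_3 = 382·cos12.7° − 14·2.255 = 341.1; c'Δl = 8.80; W sinα = 84.0
Slice 4: Δl = 2.3/cos19.7° = 2.443 m; N'_4 = 369·cos19.7° − 15·2.443 = 310.8; c'Δl = 9.53; W sinα = 124.4
Slice 5: Δl = 3.0/cos28.4° = 3.410 m; N'_5 = 410·cos28.4° − 75·3.410 = 104.9; c'Δl = 13.30; W sinα = 195.0
Slice 6: Δl = 2.7/cos38.6° = 3.455 m; N'_6 = 267·cos38.6° − 48·3.455 = 42.8; c'Δl = 13.47; W sinα = 166.6
Slice 7: Δl = 3.0/cos50.6° = 4.726 m; N'_7 = 127·cos50.6° − 17·4.726 = 0.3; c'Δl = 18.43; W sinα = 98.1
Σc'Δl = 83.1 kN/m; ΣN' = 1140.8 kN/m; ΣW sinα = 696.3 kN/m
Resisting = 83.1 + 1140.8·tan34.1° = 83.1 + 772.4 = 855.5 kN/m
FS = 855.5 / 696.3 = 1.229

FS = 1.23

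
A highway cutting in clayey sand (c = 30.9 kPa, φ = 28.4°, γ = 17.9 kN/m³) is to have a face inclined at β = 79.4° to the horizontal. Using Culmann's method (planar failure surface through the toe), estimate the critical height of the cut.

Culmann's analysis gives the critical failure plane at α_cr = (β + φ)/2 = (79.4 + 28.4)/2 = 53.9°, and the critical height
H_c = (4c/γ) · sinβ cosφ / [1 − cos(β − φ)]
    = (4·30.9/17.9) · sin79.4°·cos28.4° / [1 − cos(51.0°)]
    = 6.905 · 0.9829·0.8796 / [1 − 0.6293]
    = 6.905 · 0.8646 / 0.3707
    = 16.11 m

H_c = 16.11 m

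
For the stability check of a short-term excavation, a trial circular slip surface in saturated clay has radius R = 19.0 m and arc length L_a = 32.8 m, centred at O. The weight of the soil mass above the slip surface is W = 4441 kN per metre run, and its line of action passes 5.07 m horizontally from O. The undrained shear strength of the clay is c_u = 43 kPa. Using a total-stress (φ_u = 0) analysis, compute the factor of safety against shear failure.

Taking moments about the centre O, the resisting moment is provided by the undrained shear strength acting along the arc:
M_R = c_u·L_a·R = 43·32.80·19.0 = 26797.6 kN·m/m
M_D = W·d = 4441·5.07 = 22515.9 kN·m/m
FS = M_R / M_D = 26797.6 / 22515.9 = 1.190

FS = 1.19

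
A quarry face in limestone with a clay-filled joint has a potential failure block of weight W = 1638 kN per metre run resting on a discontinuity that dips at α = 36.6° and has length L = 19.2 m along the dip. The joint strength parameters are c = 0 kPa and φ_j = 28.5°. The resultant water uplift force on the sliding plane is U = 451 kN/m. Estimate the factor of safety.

FS = 0.48

Resolving the block weight along and normal to the plane and applying the Mohr–Coulomb strength on the joint:
N' = W cosα − U = 1638·cos36.6° − 451 = 864.0 kN/m
Driving force T = W sinα = 1638·sin36.6° = 976.6 kN/m
Resisting force R = c·L + N'·tanφ_j = 0·19.2 + 864.0·tan28.5° = 0.0 + 469.1 = 469.1 kN/m
FS = R / T = 469.1 / 976.6 = 0.480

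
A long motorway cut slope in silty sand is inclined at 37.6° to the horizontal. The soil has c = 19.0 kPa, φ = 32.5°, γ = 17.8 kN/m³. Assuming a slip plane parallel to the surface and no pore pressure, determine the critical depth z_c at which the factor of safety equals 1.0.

z_c = 12.78 m

Setting FS = 1.00 in FS = [c + γz cos²β tanφ] / [γz sinβ cosβ] and solving for z:
z = c / [γ cosβ (FS·sinβ − cosβ·tanφ)]
  = 19.0 / [17.8·cos37.6°·(1.00·sin37.6° − cos37.6°·tan32.5°)]
  = 19.0 / [17.8·0.7923·(1.00·0.6101 − 0.7923·0.6371)]
  = 19.0 / 1.4864 = 12.782 m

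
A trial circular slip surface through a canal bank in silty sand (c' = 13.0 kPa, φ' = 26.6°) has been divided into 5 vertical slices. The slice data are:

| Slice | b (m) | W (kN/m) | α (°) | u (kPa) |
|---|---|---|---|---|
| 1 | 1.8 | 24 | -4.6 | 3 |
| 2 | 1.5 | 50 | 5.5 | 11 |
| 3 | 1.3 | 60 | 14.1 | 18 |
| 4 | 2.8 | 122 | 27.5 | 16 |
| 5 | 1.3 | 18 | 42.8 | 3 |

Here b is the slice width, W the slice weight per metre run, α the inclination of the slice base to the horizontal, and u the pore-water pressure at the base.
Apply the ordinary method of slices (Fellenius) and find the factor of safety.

FS = 2.33

Ordinary method of slices: FS = Σ[c'·Δl_i + (W_i cosα_i − u_i·Δl_i)·tanφ'] / Σ W_i sinα_i, with Δl_i = b_i / cosα_i.
Slice 1: Δl = 1.8/cos(-4.6°) = 1.806 m; N'_1 = 24·cos(-4.6°) − 3·1.806 = 18.5; c'Δl = 23.48; W sinα = -1.9
Slice 2: Δl = 1.5/cos5.5° = 1.507 m; N'_2 = 50·cos5.5° − 11·1.507 = 33.2; c'Δl = 19.59; W sinα = 4.8
Slice 3: Δl = 1.3/cos14.1° = 1.340 m; N'_3 = 60·cos14.1° − 18·1.340 = 34.1; c'Δl = 17.42; W sinα = 14.6
Slice 4: Δl = 2.8/cos27.5° = 3.157 m; N'_4 = 122·cos27.5° − 16·3.157 = 57.7; c'Δl = 41.04; W sinα = 56.3
Slice 5: Δl = 1.3/cos42.8° = 1.772 m; N'_5 = 18·cos42.8° − 3·1.772 = 7.9; c'Δl = 23.03; W sinα = 12.2
Σc'Δl = 124.6 kN/m; ΣN' = 151.4 kN/m; ΣW sinα = 86.0 kN/m
Resisting = 124.6 + 151.4·tan26.6° = 124.6 + 75.8 = 200.4 kN/m
FS = 200.4 / 86.0 = 2.328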